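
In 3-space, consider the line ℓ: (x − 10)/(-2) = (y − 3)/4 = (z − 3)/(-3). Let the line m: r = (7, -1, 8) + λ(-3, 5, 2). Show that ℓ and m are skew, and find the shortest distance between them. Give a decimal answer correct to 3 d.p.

ℓ has direction (-2, 4, -3) through (10, 3, 3).
Common perpendicular direction n = (-2, 4, -3) × (-3, 5, 2) = (23, 13, 2).
With w = (7, -1, 8) − (10, 3, 3) = (-3, -4, 5), w · n = -111.
Since n ≠ 0 the lines are not parallel, and w · n = -111 ≠ 0 so they do not intersect; hence they are skew.
Distance = |w · n| / |n| = |-111| / √702 ≈ 4.189.

4.189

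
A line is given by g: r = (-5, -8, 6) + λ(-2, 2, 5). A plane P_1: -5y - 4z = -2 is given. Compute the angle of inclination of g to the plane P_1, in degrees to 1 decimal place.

sin θ = |n·v| / (|n||v|) = |-30| / (√41 · √33) = 0.81559.
θ ≈ 54.6°.

54.6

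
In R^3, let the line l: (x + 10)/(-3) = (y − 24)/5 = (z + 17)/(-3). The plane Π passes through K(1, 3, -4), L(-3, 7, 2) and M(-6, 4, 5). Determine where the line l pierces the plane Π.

l has direction (-3, 5, -3) through (-10, 24, -17).
KL = (-4, 4, 6), KM = (-7, 1, 9); a normal to Π is KL × KM = (30, -6, 24).
Using K: Π has equation 30x - 6y + 24z = -84.
Substitute r = (-10, 24, -17) + t(-3, 5, -3) into the plane: -852 + (-192)t = -84, so t = -4.
Intersection: (-10, 24, -17) + (-4)·(-3, 5, -3) = (2, 4, -5).

(2, 4, -5)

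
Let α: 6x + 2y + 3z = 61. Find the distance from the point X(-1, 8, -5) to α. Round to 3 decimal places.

n·X − d = (6)·(-1) + (2)·(8) + (3)·(-5) − 61 = -66; |n| = √49.
Distance = |-66| / √49 = 66/√49 ≈ 9.429.

9.429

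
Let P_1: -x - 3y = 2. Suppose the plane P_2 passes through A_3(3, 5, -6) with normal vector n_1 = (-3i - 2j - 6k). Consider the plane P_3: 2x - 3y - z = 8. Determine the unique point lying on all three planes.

(1, -1, -3)

P_2: n_1·r = n_1·A_3 gives -3x - 2y - 6z = 17.
Solving the 3×3 linear system -x - 3y = 2, -3x - 2y - 6z = 17, 2x - 3y - z = 8 (e.g. by elimination or Cramer's rule, determinant = 61) gives (1, -1, -3).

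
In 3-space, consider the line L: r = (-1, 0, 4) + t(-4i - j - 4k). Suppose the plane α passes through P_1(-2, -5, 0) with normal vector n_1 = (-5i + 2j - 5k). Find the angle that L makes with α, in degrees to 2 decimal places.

α: n_1·r = n_1·P_1 gives -5x + 2y - 5z = 0.
sin θ = |n·v| / (|n||v|) = |38| / (√54 · √33) = 0.90018.
θ ≈ 64.18°.

64.18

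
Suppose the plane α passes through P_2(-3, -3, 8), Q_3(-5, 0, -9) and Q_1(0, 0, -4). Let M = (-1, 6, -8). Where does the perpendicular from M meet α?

P_2Q_3 = (-2, 3, -17), P_2Q_1 = (3, 3, -12); a normal to α is P_2Q_3 × P_2Q_1 = (15, -75, -15).
Using P_2: α has equation 15x - 75y - 15z = 60.
Foot = M − λn with λ = (n·M − d)/|n|² = (-345 − 60)/6075 = -1/15.
Foot = (-1, 6, -8) − (-1/15)·(15, -75, -15) = (0, 1, -9).

(0, 1, -9)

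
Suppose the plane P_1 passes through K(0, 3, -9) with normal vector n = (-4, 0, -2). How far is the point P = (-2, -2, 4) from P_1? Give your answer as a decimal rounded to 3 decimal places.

4.025

P_1: n·r = n·K gives -4x - 2z = 18.
n·P − d = (-4)·(-2) + (0)·(-2) + (-2)·(4) − 18 = -18; |n| = √20.
Distance = |-18| / √20 = 18/√20 ≈ 4.025.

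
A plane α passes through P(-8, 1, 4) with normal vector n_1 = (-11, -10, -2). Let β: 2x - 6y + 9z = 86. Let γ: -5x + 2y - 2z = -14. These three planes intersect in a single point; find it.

(-2, -6, 6)

α: n_1·r = n_1·P gives -11x - 10y - 2z = 70.
Solving the 3×3 linear system -11x - 10y - 2z = 70, 2x - 6y + 9z = 86, -5x + 2y - 2z = -14 (e.g. by elimination or Cramer's rule, determinant = 528) gives (-2, -6, 6).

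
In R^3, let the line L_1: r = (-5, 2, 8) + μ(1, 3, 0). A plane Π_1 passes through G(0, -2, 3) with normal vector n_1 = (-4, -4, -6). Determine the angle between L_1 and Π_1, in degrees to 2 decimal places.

37.85

Π_1: n_1·r = n_1·G gives -4x - 4y - 6z = -10.
sin θ = |n·v| / (|n||v|) = |-16| / (√68 · √10) = 0.61357.
θ ≈ 37.85°.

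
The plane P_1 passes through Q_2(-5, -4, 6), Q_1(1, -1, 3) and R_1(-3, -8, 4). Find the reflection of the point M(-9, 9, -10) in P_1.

(9, 3, 20)

Q_2Q_1 = (6, 3, -3), Q_2R_1 = (2, -4, -2); a normal to P_1 is Q_2Q_1 × Q_2R_1 = (-18, 6, -30).
Using Q_2: P_1 has equation -18x + 6y - 30z = -114.
λ = (n·M − d)/|n|² = (516 − (-114))/1260 = 1/2.
Reflection = M − 2λn = (-9, 9, -10) − 1·(-18, 6, -30) = (9, 3, 20).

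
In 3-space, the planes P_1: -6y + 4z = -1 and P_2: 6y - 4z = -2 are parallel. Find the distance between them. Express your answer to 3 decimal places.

Rescale P_2 by 1/(-1): -6y + 4z = 2. Then distance = |-1 − 2| / √52 ≈ 0.416.

0.416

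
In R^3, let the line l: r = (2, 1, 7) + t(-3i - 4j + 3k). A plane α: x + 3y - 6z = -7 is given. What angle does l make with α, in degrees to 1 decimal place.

sin θ = |n·v| / (|n||v|) = |-33| / (√46 · √34) = 0.83444.
θ ≈ 56.6°.

56.6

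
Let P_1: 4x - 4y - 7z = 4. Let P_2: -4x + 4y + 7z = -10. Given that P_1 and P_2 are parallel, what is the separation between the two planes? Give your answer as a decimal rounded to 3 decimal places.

Rescale P_2 by 1/(-1): 4x - 4y - 7z = 10. Then distance = |4 − 10| / √81 ≈ 0.667.

0.667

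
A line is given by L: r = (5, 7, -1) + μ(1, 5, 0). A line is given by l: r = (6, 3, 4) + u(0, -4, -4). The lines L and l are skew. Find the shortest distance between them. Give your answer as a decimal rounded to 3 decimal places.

Common perpendicular direction n = (1, 5, 0) × (0, -4, -4) = (-20, 4, -4).
With w = (6, 3, 4) − (5, 7, -1) = (1, -4, 5), w · n = -56.
Distance = |w · n| / |n| = |-56| / √432 ≈ 2.694.

2.694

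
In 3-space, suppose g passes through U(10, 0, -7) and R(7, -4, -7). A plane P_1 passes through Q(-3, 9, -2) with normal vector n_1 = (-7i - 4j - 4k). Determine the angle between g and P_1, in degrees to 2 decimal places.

A direction vector for g is R − U = (-3, -4, 0).
P_1: n_1·r = n_1·Q gives -7x - 4y - 4z = -7.
sin θ = |n·v| / (|n||v|) = |37| / (√81 · √25) = 0.82222.
θ ≈ 55.31°.

55.31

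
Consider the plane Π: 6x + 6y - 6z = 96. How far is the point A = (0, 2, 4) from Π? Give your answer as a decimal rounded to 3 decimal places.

n·A − d = (6)·(0) + (6)·(2) + (-6)·(4) − 96 = -108; |n| = √108.
Distance = |-108| / √108 = 108/√108 ≈ 10.392.

10.392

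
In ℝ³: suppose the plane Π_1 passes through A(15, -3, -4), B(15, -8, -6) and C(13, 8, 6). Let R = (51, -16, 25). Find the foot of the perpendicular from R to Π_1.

AB = (0, -5, -2), AC = (-2, 11, 10); a normal to Π_1 is AB × AC = (-28, 4, -10).
Using A: Π_1 has equation -28x + 4y - 10z = -392.
Foot = R − λn with λ = (n·R − d)/|n|² = (-1742 − (-392))/900 = -3/2.
Foot = (51, -16, 25) − (-3/2)·(-28, 4, -10) = (9, -10, 10).

(9, -10, 10)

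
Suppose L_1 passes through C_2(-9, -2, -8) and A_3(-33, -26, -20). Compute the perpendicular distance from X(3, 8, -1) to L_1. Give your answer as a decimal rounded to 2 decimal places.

2.00

A direction vector for L_1 is A_3 − C_2 = (-24, -24, -12).
Taking (-9, -2, -8) on L_1 with direction v = (-24, -24, -12): w = X − (-9, -2, -8) = (12, 10, 7), and w × v = (48, -24, -48).
Distance = |w × v| / |v| = √5184 / √1296 ≈ 2.00.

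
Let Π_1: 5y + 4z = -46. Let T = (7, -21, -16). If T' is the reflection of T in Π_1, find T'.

λ = (n·T − d)/|n|² = (-169 − (-46))/41 = -3.
Reflection = T − 2λn = (7, -21, -16) − (-6)·(0, 5, 4) = (7, 9, 8).

(7, 9, 8)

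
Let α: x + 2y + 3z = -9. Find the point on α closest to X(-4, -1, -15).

Foot = X − λn with λ = (n·X − d)/|n|² = (-51 − (-9))/14 = -3.
Foot = (-4, -1, -15) − (-3)·(1, 2, 3) = (-1, 5, -6).

(-1, 5, -6)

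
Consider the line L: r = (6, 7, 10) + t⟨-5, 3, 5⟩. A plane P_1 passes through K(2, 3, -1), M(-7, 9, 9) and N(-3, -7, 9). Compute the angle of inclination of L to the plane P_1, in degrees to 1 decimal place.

KM = (-9, 6, 10), KN = (-5, -10, 10); a normal to P_1 is KM × KN = (160, 40, 120).
Using K: P_1 has equation 160x + 40y + 120z = 320.
sin θ = |n·v| / (|n||v|) = |-80| / (√41600 · √59) = 0.05106.
θ ≈ 2.9°.

2.9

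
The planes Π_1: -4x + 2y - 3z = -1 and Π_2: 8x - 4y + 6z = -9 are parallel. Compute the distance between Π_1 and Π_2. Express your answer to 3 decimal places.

Rescale Π_2 by 1/(-2): -4x + 2y - 3z = 9/2. Then distance = |-1 − (9/2)| / √29 ≈ 1.021.

1.021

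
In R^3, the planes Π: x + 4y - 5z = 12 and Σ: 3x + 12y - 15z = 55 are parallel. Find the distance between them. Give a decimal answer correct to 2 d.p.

Rescale Σ by 1/3: x + 4y - 5z = 55/3. Then distance = |12 − (55/3)| / √42 ≈ 0.98.

0.98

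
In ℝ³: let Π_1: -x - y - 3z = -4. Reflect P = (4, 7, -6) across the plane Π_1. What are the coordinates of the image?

λ = (n·P − d)/|n|² = (7 − (-4))/11 = 1.
Reflection = P − 2λn = (4, 7, -6) − 2·(-1, -1, -3) = (6, 9, 0).

(6, 9, 0)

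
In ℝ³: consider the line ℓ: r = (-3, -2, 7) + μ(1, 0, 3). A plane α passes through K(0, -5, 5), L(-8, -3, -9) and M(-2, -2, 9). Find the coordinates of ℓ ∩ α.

KL = (-8, 2, -14), KM = (-2, 3, 4); a normal to α is KL × KM = (50, 60, -20).
Using K: α has equation 50x + 60y - 20z = -400.
Substitute r = (-3, -2, 7) + t(1, 0, 3) into the plane: -410 + (-10)t = -400, so t = -1.
Intersection: (-3, -2, 7) + (-1)·(1, 0, 3) = (-4, -2, 4).

(-4, -2, 4)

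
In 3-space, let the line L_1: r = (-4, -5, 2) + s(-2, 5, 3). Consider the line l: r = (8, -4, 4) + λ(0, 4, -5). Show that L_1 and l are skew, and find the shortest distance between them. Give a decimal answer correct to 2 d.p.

12.00

Common perpendicular direction n = (-2, 5, 3) × (0, 4, -5) = (-37, -10, -8).
With w = (8, -4, 4) − (-4, -5, 2) = (12, 1, 2), w · n = -470.
Since n ≠ 0 the lines are not parallel, and w · n = -470 ≠ 0 so they do not intersect; hence they are skew.
Distance = |w · n| / |n| = |-470| / √1533 ≈ 12.00.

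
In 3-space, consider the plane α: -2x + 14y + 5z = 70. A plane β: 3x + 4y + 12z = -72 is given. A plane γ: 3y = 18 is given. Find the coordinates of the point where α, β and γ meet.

(-8, 6, -6)

Solving the 3×3 linear system -2x + 14y + 5z = 70, 3x + 4y + 12z = -72, 3y = 18 (e.g. by elimination or Cramer's rule, determinant = 117) gives (-8, 6, -6).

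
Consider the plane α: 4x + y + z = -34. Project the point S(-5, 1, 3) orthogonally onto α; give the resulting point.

Foot = S − λn with λ = (n·S − d)/|n|² = (-16 − (-34))/18 = 1.
Foot = (-5, 1, 3) − 1·(4, 1, 1) = (-9, 0, 2).

(-9, 0, 2)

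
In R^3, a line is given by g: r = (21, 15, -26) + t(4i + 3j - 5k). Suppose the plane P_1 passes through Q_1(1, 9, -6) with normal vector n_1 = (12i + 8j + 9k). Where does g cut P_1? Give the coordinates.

P_1: n_1·r = n_1·Q_1 gives 12x + 8y + 9z = 30.
Substitute r = (21, 15, -26) + t(4, 3, -5) into the plane: 138 + 27t = 30, so t = -4.
Intersection: (21, 15, -26) + (-4)·(4, 3, -5) = (5, 3, -6).

(5, 3, -6)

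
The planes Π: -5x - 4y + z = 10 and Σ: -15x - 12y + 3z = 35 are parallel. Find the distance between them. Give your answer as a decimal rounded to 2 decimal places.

Rescale Σ by 1/3: -5x - 4y + z = 35/3. Then distance = |10 − (35/3)| / √42 ≈ 0.26.

0.26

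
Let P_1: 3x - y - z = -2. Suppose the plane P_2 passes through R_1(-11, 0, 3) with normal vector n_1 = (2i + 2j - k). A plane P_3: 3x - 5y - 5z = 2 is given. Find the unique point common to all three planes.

(-1, -8, 7)

P_2: n_1·r = n_1·R_1 gives 2x + 2y - z = -25.
Solving the 3×3 linear system 3x - y - z = -2, 2x + 2y - z = -25, 3x - 5y - 5z = 2 (e.g. by elimination or Cramer's rule, determinant = -36) gives (-1, -8, 7).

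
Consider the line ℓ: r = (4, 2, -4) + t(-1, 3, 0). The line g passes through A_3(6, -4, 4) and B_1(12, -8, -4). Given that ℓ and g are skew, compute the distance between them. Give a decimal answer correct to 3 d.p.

A direction vector for g is B_1 − A_3 = (6, -4, -8).
Common perpendicular direction n = (-1, 3, 0) × (6, -4, -8) = (-24, -8, -14).
With w = (6, -4, 4) − (4, 2, -4) = (2, -6, 8), w · n = -112.
Distance = |w · n| / |n| = |-112| / √836 ≈ 3.874.

3.874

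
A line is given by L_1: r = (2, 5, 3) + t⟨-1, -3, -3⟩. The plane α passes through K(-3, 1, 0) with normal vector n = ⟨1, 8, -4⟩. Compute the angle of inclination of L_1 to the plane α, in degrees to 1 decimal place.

19.4

α: n·r = n·K gives x + 8y - 4z = 5.
sin θ = |n·v| / (|n||v|) = |-13| / (√81 · √19) = 0.33138.
θ ≈ 19.4°.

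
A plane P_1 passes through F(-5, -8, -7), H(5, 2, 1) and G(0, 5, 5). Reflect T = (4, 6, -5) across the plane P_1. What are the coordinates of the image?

FH = (10, 10, 8), FG = (5, 13, 12); a normal to P_1 is FH × FG = (16, -80, 80).
Using F: P_1 has equation 16x - 80y + 80z = 0.
λ = (n·T − d)/|n|² = (-816 − 0)/13056 = -1/16.
Reflection = T − 2λn = (4, 6, -5) − (-1/8)·(16, -80, 80) = (6, -4, 5).

(6, -4, 5)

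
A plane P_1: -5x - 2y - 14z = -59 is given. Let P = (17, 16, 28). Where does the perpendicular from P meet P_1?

(7, 12, 0)

Foot = P − λn with λ = (n·P − d)/|n|² = (-509 − (-59))/225 = -2.
Foot = (17, 16, 28) − (-2)·(-5, -2, -14) = (7, 12, 0).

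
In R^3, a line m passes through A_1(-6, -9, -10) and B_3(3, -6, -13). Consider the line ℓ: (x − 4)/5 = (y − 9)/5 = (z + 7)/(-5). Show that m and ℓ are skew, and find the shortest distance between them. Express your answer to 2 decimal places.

14.85

A direction vector for m is B_3 − A_1 = (9, 3, -3).
ℓ has direction (5, 5, -5) through (4, 9, -7).
Common perpendicular direction n = (9, 3, -3) × (5, 5, -5) = (0, 30, 30).
With w = (4, 9, -7) − (-6, -9, -10) = (10, 18, 3), w · n = 630.
Since n ≠ 0 the lines are not parallel, and w · n = 630 ≠ 0 so they do not intersect; hence they are skew.
Distance = |w · n| / |n| = |630| / √1800 ≈ 14.85.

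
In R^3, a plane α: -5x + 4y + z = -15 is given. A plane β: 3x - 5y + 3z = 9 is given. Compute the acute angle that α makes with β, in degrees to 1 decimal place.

41.1

cos θ = |n₁·n₂| / (|n₁||n₂|) = |-32| / (√42 · √43).
θ = arccos(0.75299) ≈ 41.1°.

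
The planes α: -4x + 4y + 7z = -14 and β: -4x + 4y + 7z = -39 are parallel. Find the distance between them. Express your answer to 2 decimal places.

Same normal n = (-4, 4, 7) with |n| = √81; distance = |-14 − (-39)| / |n| = 25/√81 ≈ 2.78.

2.78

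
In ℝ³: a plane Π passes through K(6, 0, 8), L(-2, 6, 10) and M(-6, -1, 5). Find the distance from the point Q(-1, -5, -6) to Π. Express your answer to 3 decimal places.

8.113

KL = (-8, 6, 2), KM = (-12, -1, -3); a normal to Π is KL × KM = (-16, -48, 80).
Using K: Π has equation -16x - 48y + 80z = 544.
n·Q − d = (-16)·(-1) + (-48)·(-5) + (80)·(-6) − 544 = -768; |n| = √8960.
Distance = |-768| / √8960 = 768/√8960 ≈ 8.113.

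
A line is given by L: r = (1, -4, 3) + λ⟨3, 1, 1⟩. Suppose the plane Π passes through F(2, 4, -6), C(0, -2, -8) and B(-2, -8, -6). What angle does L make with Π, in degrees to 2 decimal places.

FC = (-2, -6, -2), FB = (-4, -12, 0); a normal to Π is FC × FB = (-24, 8, 0).
Using F: Π has equation -24x + 8y = -16.
sin θ = |n·v| / (|n||v|) = |-64| / (√640 · √11) = 0.76277.
θ ≈ 49.71°.

49.71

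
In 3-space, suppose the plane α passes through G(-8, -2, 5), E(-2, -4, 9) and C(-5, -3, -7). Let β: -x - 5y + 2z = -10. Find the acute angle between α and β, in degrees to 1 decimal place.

GE = (6, -2, 4), GC = (3, -1, -12); a normal to α is GE × GC = (28, 84, 0).
Using G: α has equation 28x + 84y = -392.
cos θ = |n₁·n₂| / (|n₁||n₂|) = |-448| / (√7840 · √30).
θ = arccos(0.92376) ≈ 22.5°.

22.5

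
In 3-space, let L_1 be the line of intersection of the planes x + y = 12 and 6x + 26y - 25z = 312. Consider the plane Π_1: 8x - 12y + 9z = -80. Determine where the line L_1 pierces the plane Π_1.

Direction of L_1: (1, 1, 0) × (6, 26, -25) = (-25, 25, 20).
A point on L_1: solving the two plane equations with x = -15 gives (-15, 27, 12).
Substitute r = (-15, 27, 12) + t(-25, 25, 20) into the plane: -336 + (-320)t = -80, so t = -4/5.
Intersection: (-15, 27, 12) + (-4/5)·(-25, 25, 20) = (5, 7, -4).

(5, 7, -4)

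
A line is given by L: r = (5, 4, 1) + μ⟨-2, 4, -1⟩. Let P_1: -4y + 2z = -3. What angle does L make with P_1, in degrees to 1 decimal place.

sin θ = |n·v| / (|n||v|) = |-18| / (√20 · √21) = 0.87831.
θ ≈ 61.4°.

61.4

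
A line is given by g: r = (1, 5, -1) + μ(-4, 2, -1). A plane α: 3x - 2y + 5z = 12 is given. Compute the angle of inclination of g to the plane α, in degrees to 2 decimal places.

sin θ = |n·v| / (|n||v|) = |-21| / (√38 · √21) = 0.74339.
θ ≈ 48.02°.

48.02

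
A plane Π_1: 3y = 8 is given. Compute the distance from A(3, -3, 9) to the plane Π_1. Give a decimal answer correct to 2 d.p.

n·A − d = (0)·(3) + (3)·(-3) + (0)·(9) − 8 = -17; |n| = √9.
Distance = |-17| / √9 = 17/√9 ≈ 5.67.

5.67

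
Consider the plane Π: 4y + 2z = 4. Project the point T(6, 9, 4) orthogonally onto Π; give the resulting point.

Foot = T − λn with λ = (n·T − d)/|n|² = (44 − 4)/20 = 2.
Foot = (6, 9, 4) − 2·(0, 4, 2) = (6, 1, 0).

(6, 1, 0)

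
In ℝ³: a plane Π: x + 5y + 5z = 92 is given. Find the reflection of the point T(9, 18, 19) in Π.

(5, -2, -1)

λ = (n·T − d)/|n|² = (194 − 92)/51 = 2.
Reflection = T − 2λn = (9, 18, 19) − 4·(1, 5, 5) = (5, -2, -1).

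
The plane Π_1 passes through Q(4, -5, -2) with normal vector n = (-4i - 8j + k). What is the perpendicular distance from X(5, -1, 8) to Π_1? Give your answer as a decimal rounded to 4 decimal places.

Π_1: n·r = n·Q gives -4x - 8y + z = 22.
n·X − d = (-4)·(5) + (-8)·(-1) + (1)·(8) − 22 = -26; |n| = √81.
Distance = |-26| / √81 = 26/√81 ≈ 2.8889.

2.8889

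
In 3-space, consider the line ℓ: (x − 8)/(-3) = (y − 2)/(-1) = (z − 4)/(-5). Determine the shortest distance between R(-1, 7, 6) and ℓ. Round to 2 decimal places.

ℓ has direction (-3, -1, -5) through (8, 2, 4).
Taking (8, 2, 4) on ℓ with direction v = (-3, -1, -5): w = R − (8, 2, 4) = (-9, 5, 2), and w × v = (-23, -51, 24).
Distance = |w × v| / |v| = √3706 / √35 ≈ 10.29.

10.29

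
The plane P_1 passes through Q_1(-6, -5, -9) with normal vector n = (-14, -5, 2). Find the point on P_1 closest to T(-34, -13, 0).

P_1: n·r = n·Q_1 gives -14x - 5y + 2z = 91.
Foot = T − λn with λ = (n·T − d)/|n|² = (541 − 91)/225 = 2.
Foot = (-34, -13, 0) − 2·(-14, -5, 2) = (-6, -3, -4).

(-6, -3, -4)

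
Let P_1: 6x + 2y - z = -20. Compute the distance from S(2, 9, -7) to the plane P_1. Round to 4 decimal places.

8.9019

n·S − d = (6)·(2) + (2)·(9) + (-1)·(-7) − (-20) = 57; |n| = √41.
Distance = |57| / √41 = 57/√41 ≈ 8.9019.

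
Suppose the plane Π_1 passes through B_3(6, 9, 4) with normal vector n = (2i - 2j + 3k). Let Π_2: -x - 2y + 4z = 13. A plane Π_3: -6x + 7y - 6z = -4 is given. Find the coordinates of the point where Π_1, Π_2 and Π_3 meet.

(-1, 2, 4)

Π_1: n·r = n·B_3 gives 2x - 2y + 3z = 6.
Solving the 3×3 linear system 2x - 2y + 3z = 6, -x - 2y + 4z = 13, -6x + 7y - 6z = -4 (e.g. by elimination or Cramer's rule, determinant = -29) gives (-1, 2, 4).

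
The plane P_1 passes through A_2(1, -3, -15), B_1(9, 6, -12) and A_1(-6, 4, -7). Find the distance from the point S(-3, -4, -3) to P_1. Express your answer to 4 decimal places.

A_2B_1 = (8, 9, 3), A_2A_1 = (-7, 7, 8); a normal to P_1 is A_2B_1 × A_2A_1 = (51, -85, 119).
Using A_2: P_1 has equation 51x - 85y + 119z = -1479.
n·S − d = (51)·(-3) + (-85)·(-4) + (119)·(-3) − (-1479) = 1309; |n| = √23987.
Distance = |1309| / √23987 = 1309/√23987 ≈ 8.4518.

8.4518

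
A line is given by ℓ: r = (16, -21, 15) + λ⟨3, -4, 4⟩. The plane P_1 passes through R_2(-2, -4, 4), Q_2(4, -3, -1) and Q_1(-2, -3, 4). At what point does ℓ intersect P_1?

R_2Q_2 = (6, 1, -5), R_2Q_1 = (0, 1, 0); a normal to P_1 is R_2Q_2 × R_2Q_1 = (5, 0, 6).
Using R_2: P_1 has equation 5x + 6z = 14.
Substitute r = (16, -21, 15) + t(3, -4, 4) into the plane: 170 + 39t = 14, so t = -4.
Intersection: (16, -21, 15) + (-4)·(3, -4, 4) = (4, -5, -1).

(4, -5, -1)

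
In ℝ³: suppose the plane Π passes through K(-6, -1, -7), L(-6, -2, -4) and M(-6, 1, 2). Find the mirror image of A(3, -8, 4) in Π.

KL = (0, -1, 3), KM = (0, 2, 9); a normal to Π is KL × KM = (-15, 0, 0).
Using K: Π has equation -15x = 90.
λ = (n·A − d)/|n|² = (-45 − 90)/225 = -3/5.
Reflection = A − 2λn = (3, -8, 4) − (-6/5)·(-15, 0, 0) = (-15, -8, 4).

(-15, -8, 4)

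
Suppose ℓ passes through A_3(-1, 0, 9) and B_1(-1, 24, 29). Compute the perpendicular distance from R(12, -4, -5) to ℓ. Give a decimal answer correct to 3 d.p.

15.367

A direction vector for ℓ is B_1 − A_3 = (0, 24, 20).
Taking (-1, 0, 9) on ℓ with direction v = (0, 24, 20): w = R − (-1, 0, 9) = (13, -4, -14), and w × v = (256, -260, 312).
Distance = |w × v| / |v| = √230480 / √976 ≈ 15.367.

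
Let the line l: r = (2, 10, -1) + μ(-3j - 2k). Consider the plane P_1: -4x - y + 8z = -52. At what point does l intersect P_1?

Substitute r = (2, 10, -1) + t(0, -3, -2) into the plane: -26 + (-13)t = -52, so t = 2.
Intersection: (2, 10, -1) + 2·(0, -3, -2) = (2, 4, -5).

(2, 4, -5)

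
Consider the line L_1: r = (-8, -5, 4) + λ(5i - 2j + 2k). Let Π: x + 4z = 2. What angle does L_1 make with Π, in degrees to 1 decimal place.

33.3

sin θ = |n·v| / (|n||v|) = |13| / (√17 · √33) = 0.54886.
θ ≈ 33.3°.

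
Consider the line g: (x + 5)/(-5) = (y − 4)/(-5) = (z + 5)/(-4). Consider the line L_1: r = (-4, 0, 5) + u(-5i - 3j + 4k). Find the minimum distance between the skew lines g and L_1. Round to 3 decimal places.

5.595

g has direction (-5, -5, -4) through (-5, 4, -5).
Common perpendicular direction n = (-5, -5, -4) × (-5, -3, 4) = (-32, 40, -10).
With w = (-4, 0, 5) − (-5, 4, -5) = (1, -4, 10), w · n = -292.
Distance = |w · n| / |n| = |-292| / √2724 ≈ 5.595.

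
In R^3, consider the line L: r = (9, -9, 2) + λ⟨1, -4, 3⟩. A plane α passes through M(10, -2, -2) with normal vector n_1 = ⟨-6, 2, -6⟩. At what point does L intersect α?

α: n_1·r = n_1·M gives -6x + 2y - 6z = -52.
Substitute r = (9, -9, 2) + t(1, -4, 3) into the plane: -84 + (-32)t = -52, so t = -1.
Intersection: (9, -9, 2) + (-1)·(1, -4, 3) = (8, -5, -1).

(8, -5, -1)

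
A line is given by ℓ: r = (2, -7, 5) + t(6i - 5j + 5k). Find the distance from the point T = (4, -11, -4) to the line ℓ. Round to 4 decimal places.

9.9516

Taking (2, -7, 5) on ℓ with direction v = (6, -5, 5): w = T − (2, -7, 5) = (2, -4, -9), and w × v = (-65, -64, 14).
Distance = |w × v| / |v| = √8517 / √86 ≈ 9.9516.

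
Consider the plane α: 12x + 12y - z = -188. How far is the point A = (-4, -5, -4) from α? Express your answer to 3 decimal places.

4.941

n·A − d = (12)·(-4) + (12)·(-5) + (-1)·(-4) − (-188) = 84; |n| = √289.
Distance = |84| / √289 = 84/√289 ≈ 4.941.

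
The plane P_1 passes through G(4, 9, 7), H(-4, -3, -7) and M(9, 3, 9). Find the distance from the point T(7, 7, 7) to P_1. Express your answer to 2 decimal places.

GH = (-8, -12, -14), GM = (5, -6, 2); a normal to P_1 is GH × GM = (-108, -54, 108).
Using G: P_1 has equation -108x - 54y + 108z = -162.
n·T − d = (-108)·(7) + (-54)·(7) + (108)·(7) − (-162) = -216; |n| = √26244.
Distance = |-216| / √26244 = 216/√26244 ≈ 1.33.

1.33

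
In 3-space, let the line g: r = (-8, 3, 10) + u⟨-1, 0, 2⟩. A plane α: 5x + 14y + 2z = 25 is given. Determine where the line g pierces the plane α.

Substitute r = (-8, 3, 10) + t(-1, 0, 2) into the plane: 22 + (-1)t = 25, so t = -3.
Intersection: (-8, 3, 10) + (-3)·(-1, 0, 2) = (-5, 3, 4).

(-5, 3, 4)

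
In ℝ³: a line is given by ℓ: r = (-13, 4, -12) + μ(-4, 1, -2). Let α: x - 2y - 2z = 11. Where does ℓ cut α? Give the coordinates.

Substitute r = (-13, 4, -12) + t(-4, 1, -2) into the plane: 3 + (-2)t = 11, so t = -4.
Intersection: (-13, 4, -12) + (-4)·(-4, 1, -2) = (3, 0, -4).

(3, 0, -4)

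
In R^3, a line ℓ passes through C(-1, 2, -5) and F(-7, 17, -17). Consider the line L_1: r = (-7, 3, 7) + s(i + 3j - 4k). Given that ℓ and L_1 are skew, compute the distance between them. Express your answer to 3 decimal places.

A direction vector for ℓ is F − C = (-6, 15, -12).
Common perpendicular direction n = (-6, 15, -12) × (1, 3, -4) = (-24, -36, -33).
With w = (-7, 3, 7) − (-1, 2, -5) = (-6, 1, 12), w · n = -288.
Distance = |w · n| / |n| = |-288| / √2961 ≈ 5.293.

5.293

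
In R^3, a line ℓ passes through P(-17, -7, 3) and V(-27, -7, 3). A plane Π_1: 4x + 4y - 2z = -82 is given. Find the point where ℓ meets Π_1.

(-12, -7, 3)

A direction vector for ℓ is V − P = (-10, 0, 0).
Substitute r = (-17, -7, 3) + t(-10, 0, 0) into the plane: -102 + (-40)t = -82, so t = -1/2.
Intersection: (-17, -7, 3) + (-1/2)·(-10, 0, 0) = (-12, -7, 3).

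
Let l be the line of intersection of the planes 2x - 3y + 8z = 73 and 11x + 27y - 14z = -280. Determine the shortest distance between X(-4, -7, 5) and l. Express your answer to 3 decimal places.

3.466

Direction of l: (2, -3, 8) × (11, 27, -14) = (-174, 116, 87).
A point on l: solving the two plane equations with x = 3 gives (3, -9, 5).
Taking (3, -9, 5) on l with direction v = (-174, 116, 87): w = X − (3, -9, 5) = (-7, 2, 0), and w × v = (174, 609, -464).
Distance = |w × v| / |v| = √616453 / √51301 ≈ 3.466.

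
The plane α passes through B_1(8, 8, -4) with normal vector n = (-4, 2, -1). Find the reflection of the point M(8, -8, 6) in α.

(-8, 0, 2)

α: n·r = n·B_1 gives -4x + 2y - z = -12.
λ = (n·M − d)/|n|² = (-54 − (-12))/21 = -2.
Reflection = M − 2λn = (8, -8, 6) − (-4)·(-4, 2, -1) = (-8, 0, 2).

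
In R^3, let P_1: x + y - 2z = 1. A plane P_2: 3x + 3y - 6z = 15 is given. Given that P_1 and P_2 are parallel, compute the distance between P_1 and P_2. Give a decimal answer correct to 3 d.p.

1.633

Rescale P_2 by 1/3: x + y - 2z = 5. Then distance = |1 − 5| / √6 ≈ 1.633.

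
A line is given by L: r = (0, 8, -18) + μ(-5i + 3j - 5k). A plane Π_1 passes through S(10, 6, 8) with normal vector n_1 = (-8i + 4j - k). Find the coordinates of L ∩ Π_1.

Π_1: n_1·r = n_1·S gives -8x + 4y - z = -64.
Substitute r = (0, 8, -18) + t(-5, 3, -5) into the plane: 50 + 57t = -64, so t = -2.
Intersection: (0, 8, -18) + (-2)·(-5, 3, -5) = (10, 2, -8).

(10, 2, -8)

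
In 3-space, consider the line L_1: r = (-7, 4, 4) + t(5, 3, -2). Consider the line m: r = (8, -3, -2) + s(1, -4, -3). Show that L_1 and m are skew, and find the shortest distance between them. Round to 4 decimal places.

Common perpendicular direction n = (5, 3, -2) × (1, -4, -3) = (-17, 13, -23).
With w = (8, -3, -2) − (-7, 4, 4) = (15, -7, -6), w · n = -208.
Since n ≠ 0 the lines are not parallel, and w · n = -208 ≠ 0 so they do not intersect; hence they are skew.
Distance = |w · n| / |n| = |-208| / √987 ≈ 6.6207.

6.6207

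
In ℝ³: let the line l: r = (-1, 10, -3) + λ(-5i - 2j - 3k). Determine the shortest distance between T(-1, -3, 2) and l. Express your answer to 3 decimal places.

13.814

Taking (-1, 10, -3) on l with direction v = (-5, -2, -3): w = T − (-1, 10, -3) = (0, -13, 5), and w × v = (49, -25, -65).
Distance = |w × v| / |v| = √7251 / √38 ≈ 13.814.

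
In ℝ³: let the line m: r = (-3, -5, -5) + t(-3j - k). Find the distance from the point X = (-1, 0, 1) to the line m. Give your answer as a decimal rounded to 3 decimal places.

4.572

Taking (-3, -5, -5) on m with direction v = (0, -3, -1): w = X − (-3, -5, -5) = (2, 5, 6), and w × v = (13, 2, -6).
Distance = |w × v| / |v| = √209 / √10 ≈ 4.572.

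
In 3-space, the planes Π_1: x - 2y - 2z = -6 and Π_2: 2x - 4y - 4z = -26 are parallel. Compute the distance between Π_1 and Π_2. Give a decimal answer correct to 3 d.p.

2.333

Rescale Π_2 by 1/2: x - 2y - 2z = -13. Then distance = |-6 − (-13)| / √9 ≈ 2.333.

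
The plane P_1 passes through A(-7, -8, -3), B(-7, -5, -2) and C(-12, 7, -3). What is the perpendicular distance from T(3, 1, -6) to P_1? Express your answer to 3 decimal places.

11.012

AB = (0, 3, 1), AC = (-5, 15, 0); a normal to P_1 is AB × AC = (-15, -5, 15).
Using A: P_1 has equation -15x - 5y + 15z = 100.
n·T − d = (-15)·(3) + (-5)·(1) + (15)·(-6) − 100 = -240; |n| = √475.
Distance = |-240| / √475 = 240/√475 ≈ 11.012.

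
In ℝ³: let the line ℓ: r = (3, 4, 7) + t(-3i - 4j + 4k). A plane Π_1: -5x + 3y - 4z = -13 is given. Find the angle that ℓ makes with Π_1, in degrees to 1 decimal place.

sin θ = |n·v| / (|n||v|) = |-13| / (√50 · √41) = 0.28712.
θ ≈ 16.7°.

16.7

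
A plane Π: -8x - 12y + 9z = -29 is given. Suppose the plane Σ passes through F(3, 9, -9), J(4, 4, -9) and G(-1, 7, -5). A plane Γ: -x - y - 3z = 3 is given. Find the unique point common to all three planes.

(-5, 5, -1)

FJ = (1, -5, 0), FG = (-4, -2, 4); a normal to Σ is FJ × FG = (-20, -4, -22).
Using F: Σ has equation -20x - 4y - 22z = 102.
Solving the 3×3 linear system -8x - 12y + 9z = -29, -20x - 4y - 22z = 102, -x - y - 3z = 3 (e.g. by elimination or Cramer's rule, determinant = 680) gives (-5, 5, -1).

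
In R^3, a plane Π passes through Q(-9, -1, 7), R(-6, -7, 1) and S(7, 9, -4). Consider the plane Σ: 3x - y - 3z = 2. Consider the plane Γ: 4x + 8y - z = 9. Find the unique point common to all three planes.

(0, 1, -1)

QR = (3, -6, -6), QS = (16, 10, -11); a normal to Π is QR × QS = (126, -63, 126).
Using Q: Π has equation 126x - 63y + 126z = -189.
Solving the 3×3 linear system 126x - 63y + 126z = -189, 3x - y - 3z = 2, 4x + 8y - z = 9 (e.g. by elimination or Cramer's rule, determinant = 7245) gives (0, 1, -1).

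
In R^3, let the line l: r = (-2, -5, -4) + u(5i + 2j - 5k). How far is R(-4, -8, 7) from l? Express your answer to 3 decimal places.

Taking (-2, -5, -4) on l with direction v = (5, 2, -5): w = R − (-2, -5, -4) = (-2, -3, 11), and w × v = (-7, 45, 11).
Distance = |w × v| / |v| = √2195 / √54 ≈ 6.376.

6.376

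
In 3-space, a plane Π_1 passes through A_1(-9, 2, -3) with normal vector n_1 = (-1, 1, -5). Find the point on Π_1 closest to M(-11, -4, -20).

Π_1: n_1·r = n_1·A_1 gives -x + y - 5z = 26.
Foot = M − λn with λ = (n·M − d)/|n|² = (107 − 26)/27 = 3.
Foot = (-11, -4, -20) − 3·(-1, 1, -5) = (-8, -7, -5).

(-8, -7, -5)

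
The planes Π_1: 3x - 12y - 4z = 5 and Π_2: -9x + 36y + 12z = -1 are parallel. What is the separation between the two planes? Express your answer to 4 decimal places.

0.3590

Rescale Π_2 by 1/(-3): 3x - 12y - 4z = 1/3. Then distance = |5 − (1/3)| / √169 ≈ 0.3590.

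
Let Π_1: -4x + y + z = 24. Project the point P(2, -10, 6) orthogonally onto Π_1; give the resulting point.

(-6, -8, 8)

Foot = P − λn with λ = (n·P − d)/|n|² = (-12 − 24)/18 = -2.
Foot = (2, -10, 6) − (-2)·(-4, 1, 1) = (-6, -8, 8).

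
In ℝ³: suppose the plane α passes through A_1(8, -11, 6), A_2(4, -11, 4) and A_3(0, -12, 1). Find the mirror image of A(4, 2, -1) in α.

(-4, -14, 15)

A_1A_2 = (-4, 0, -2), A_1A_3 = (-8, -1, -5); a normal to α is A_1A_2 × A_1A_3 = (-2, -4, 4).
Using A_1: α has equation -2x - 4y + 4z = 52.
λ = (n·A − d)/|n|² = (-20 − 52)/36 = -2.
Reflection = A − 2λn = (4, 2, -1) − (-4)·(-2, -4, 4) = (-4, -14, 15).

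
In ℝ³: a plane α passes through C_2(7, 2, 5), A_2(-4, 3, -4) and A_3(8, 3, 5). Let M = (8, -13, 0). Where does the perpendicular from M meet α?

(2, -7, 8)

C_2A_2 = (-11, 1, -9), C_2A_3 = (1, 1, 0); a normal to α is C_2A_2 × C_2A_3 = (9, -9, -12).
Using C_2: α has equation 9x - 9y - 12z = -15.
Foot = M − λn with λ = (n·M − d)/|n|² = (189 − (-15))/306 = 2/3.
Foot = (8, -13, 0) − (2/3)·(9, -9, -12) = (2, -7, 8).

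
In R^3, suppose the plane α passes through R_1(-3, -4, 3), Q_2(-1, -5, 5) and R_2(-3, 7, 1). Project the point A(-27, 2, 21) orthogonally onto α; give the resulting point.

(-7, -2, -1)

R_1Q_2 = (2, -1, 2), R_1R_2 = (0, 11, -2); a normal to α is R_1Q_2 × R_1R_2 = (-20, 4, 22).
Using R_1: α has equation -20x + 4y + 22z = 110.
Foot = A − λn with λ = (n·A − d)/|n|² = (1010 − 110)/900 = 1.
Foot = (-27, 2, 21) − 1·(-20, 4, 22) = (-7, -2, -1).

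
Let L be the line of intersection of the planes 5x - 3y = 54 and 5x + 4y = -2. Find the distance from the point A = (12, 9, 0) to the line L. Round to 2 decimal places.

18.03

Direction of L: (5, -3, 0) × (5, 4, 0) = (0, 0, 35).
A point on L: solving the two plane equations with z = -4 gives (6, -8, -4).
Taking (6, -8, -4) on L with direction v = (0, 0, 35): w = A − (6, -8, -4) = (6, 17, 4), and w × v = (595, -210, 0).
Distance = |w × v| / |v| = √398125 / √1225 ≈ 18.03.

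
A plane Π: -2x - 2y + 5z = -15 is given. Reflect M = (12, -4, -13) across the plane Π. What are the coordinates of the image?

(4, -12, 7)

λ = (n·M − d)/|n|² = (-81 − (-15))/33 = -2.
Reflection = M − 2λn = (12, -4, -13) − (-4)·(-2, -2, 5) = (4, -12, 7).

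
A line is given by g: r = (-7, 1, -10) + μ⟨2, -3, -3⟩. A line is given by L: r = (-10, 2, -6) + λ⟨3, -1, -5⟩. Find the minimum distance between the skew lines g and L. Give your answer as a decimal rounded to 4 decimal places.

Common perpendicular direction n = (2, -3, -3) × (3, -1, -5) = (12, 1, 7).
With w = (-10, 2, -6) − (-7, 1, -10) = (-3, 1, 4), w · n = -7.
Distance = |w · n| / |n| = |-7| / √194 ≈ 0.5026.

0.5026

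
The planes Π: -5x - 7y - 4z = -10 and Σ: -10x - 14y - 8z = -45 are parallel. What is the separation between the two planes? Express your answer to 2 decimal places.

Rescale Σ by 1/2: -5x - 7y - 4z = -45/2. Then distance = |-10 − (-45/2)| / √90 ≈ 1.32.

1.32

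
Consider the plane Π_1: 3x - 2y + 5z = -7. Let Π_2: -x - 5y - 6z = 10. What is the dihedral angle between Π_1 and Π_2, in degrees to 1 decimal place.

61.7

cos θ = |n₁·n₂| / (|n₁||n₂|) = |-23| / (√38 · √62).
θ = arccos(0.47385) ≈ 61.7°.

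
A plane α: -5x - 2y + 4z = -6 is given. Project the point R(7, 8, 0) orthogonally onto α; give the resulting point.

Foot = R − λn with λ = (n·R − d)/|n|² = (-51 − (-6))/45 = -1.
Foot = (7, 8, 0) − (-1)·(-5, -2, 4) = (2, 6, 4).

(2, 6, 4)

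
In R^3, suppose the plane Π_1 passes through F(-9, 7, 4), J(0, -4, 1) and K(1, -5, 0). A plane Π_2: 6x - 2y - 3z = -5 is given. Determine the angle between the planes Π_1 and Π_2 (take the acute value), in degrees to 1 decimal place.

65.1

FJ = (9, -11, -3), FK = (10, -12, -4); a normal to Π_1 is FJ × FK = (8, 6, 2).
Using F: Π_1 has equation 8x + 6y + 2z = -22.
cos θ = |n₁·n₂| / (|n₁||n₂|) = |30| / (√104 · √49).
θ = arccos(0.42025) ≈ 65.1°.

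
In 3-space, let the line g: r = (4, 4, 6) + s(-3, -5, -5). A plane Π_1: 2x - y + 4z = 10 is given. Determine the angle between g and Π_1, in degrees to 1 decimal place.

sin θ = |n·v| / (|n||v|) = |-21| / (√21 · √59) = 0.59660.
θ ≈ 36.6°.

36.6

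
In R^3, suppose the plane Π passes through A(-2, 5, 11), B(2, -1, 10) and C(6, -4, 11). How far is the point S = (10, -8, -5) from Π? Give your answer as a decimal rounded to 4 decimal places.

11.5294

AB = (4, -6, -1), AC = (8, -9, 0); a normal to Π is AB × AC = (-9, -8, 12).
Using A: Π has equation -9x - 8y + 12z = 110.
n·S − d = (-9)·(10) + (-8)·(-8) + (12)·(-5) − 110 = -196; |n| = √289.
Distance = |-196| / √289 = 196/√289 ≈ 11.5294.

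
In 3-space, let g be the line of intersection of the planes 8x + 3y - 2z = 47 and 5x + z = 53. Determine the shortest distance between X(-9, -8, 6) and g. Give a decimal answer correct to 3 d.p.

Direction of g: (8, 3, -2) × (5, 0, 1) = (3, -18, -15).
A point on g: solving the two plane equations with x = 9 gives (9, -3, 8).
Taking (9, -3, 8) on g with direction v = (3, -18, -15): w = X − (9, -3, 8) = (-18, -5, -2), and w × v = (39, -276, 339).
Distance = |w × v| / |v| = √192618 / √558 ≈ 18.579.

18.579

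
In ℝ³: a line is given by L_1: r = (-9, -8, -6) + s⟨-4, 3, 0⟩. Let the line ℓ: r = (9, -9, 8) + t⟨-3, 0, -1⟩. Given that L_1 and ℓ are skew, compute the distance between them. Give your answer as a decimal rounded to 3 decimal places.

7.382

Common perpendicular direction n = (-4, 3, 0) × (-3, 0, -1) = (-3, -4, 9).
With w = (9, -9, 8) − (-9, -8, -6) = (18, -1, 14), w · n = 76.
Distance = |w · n| / |n| = |76| / √106 ≈ 7.382.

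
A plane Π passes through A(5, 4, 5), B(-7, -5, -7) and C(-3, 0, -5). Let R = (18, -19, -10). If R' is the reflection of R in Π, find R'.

AB = (-12, -9, -12), AC = (-8, -4, -10); a normal to Π is AB × AC = (42, -24, -24).
Using A: Π has equation 42x - 24y - 24z = -6.
λ = (n·R − d)/|n|² = (1452 − (-6))/2916 = 1/2.
Reflection = R − 2λn = (18, -19, -10) − 1·(42, -24, -24) = (-24, 5, 14).

(-24, 5, 14)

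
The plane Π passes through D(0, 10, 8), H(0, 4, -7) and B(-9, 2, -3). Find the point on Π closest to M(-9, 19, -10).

(-3, 4, -4)

DH = (0, -6, -15), DB = (-9, -8, -11); a normal to Π is DH × DB = (-54, 135, -54).
Using D: Π has equation -54x + 135y - 54z = 918.
Foot = M − λn with λ = (n·M − d)/|n|² = (3591 − 918)/24057 = 1/9.
Foot = (-9, 19, -10) − (1/9)·(-54, 135, -54) = (-3, 4, -4).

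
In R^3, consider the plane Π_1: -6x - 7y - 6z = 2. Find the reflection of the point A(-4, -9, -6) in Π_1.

(8, 5, 6)

λ = (n·A − d)/|n|² = (123 − 2)/121 = 1.
Reflection = A − 2λn = (-4, -9, -6) − 2·(-6, -7, -6) = (8, 5, 6).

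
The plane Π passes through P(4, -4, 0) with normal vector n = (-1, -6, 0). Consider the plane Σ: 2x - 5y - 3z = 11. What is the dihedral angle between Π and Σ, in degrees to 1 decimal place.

Π: n·r = n·P gives -x - 6y = 20.
cos θ = |n₁·n₂| / (|n₁||n₂|) = |28| / (√37 · √38).
θ = arccos(0.74673) ≈ 41.7°.

41.7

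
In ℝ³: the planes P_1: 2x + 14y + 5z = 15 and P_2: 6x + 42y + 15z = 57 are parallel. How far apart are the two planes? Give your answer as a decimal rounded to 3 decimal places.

Rescale P_2 by 1/3: 2x + 14y + 5z = 19. Then distance = |15 − 19| / √225 ≈ 0.267.

0.267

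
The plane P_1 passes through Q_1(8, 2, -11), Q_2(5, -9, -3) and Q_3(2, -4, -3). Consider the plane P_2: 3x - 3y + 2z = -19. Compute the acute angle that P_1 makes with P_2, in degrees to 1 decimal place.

Q_1Q_2 = (-3, -11, 8), Q_1Q_3 = (-6, -6, 8); a normal to P_1 is Q_1Q_2 × Q_1Q_3 = (-40, -24, -48).
Using Q_1: P_1 has equation -40x - 24y - 48z = 160.
cos θ = |n₁·n₂| / (|n₁||n₂|) = |-144| / (√4480 · √22).
θ = arccos(0.45868) ≈ 62.7°.

62.7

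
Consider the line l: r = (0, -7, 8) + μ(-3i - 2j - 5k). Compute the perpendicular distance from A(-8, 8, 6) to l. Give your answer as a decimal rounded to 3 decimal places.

17.105

Taking (0, -7, 8) on l with direction v = (-3, -2, -5): w = A − (0, -7, 8) = (-8, 15, -2), and w × v = (-79, -34, 61).
Distance = |w × v| / |v| = √11118 / √38 ≈ 17.105.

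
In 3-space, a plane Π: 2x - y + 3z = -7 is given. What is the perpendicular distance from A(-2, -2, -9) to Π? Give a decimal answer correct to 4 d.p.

5.8797

n·A − d = (2)·(-2) + (-1)·(-2) + (3)·(-9) − (-7) = -22; |n| = √14.
Distance = |-22| / √14 = 22/√14 ≈ 5.8797.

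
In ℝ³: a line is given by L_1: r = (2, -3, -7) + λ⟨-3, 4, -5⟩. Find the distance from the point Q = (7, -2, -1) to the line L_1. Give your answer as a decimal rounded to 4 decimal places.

Taking (2, -3, -7) on L_1 with direction v = (-3, 4, -5): w = Q − (2, -3, -7) = (5, 1, 6), and w × v = (-29, 7, 23).
Distance = |w × v| / |v| = √1419 / √50 ≈ 5.3273.

5.3273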